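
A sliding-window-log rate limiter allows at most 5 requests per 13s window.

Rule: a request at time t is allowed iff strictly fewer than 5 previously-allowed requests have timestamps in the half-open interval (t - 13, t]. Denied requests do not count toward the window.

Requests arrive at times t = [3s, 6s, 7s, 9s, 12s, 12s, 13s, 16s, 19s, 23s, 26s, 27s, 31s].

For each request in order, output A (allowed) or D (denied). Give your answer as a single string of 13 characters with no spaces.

Tracking allowed requests in the window:
  req#1 t=3s: ALLOW
  req#2 t=6s: ALLOW
  req#3 t=7s: ALLOW
  req#4 t=9s: ALLOW
  req#5 t=12s: ALLOW
  req#6 t=12s: DENY
  req#7 t=13s: DENY
  req#8 t=16s: ALLOW
  req#9 t=19s: ALLOW
  req#10 t=23s: ALLOW
  req#11 t=26s: ALLOW
  req#12 t=27s: ALLOW
  req#13 t=31s: ALLOW

Answer: AAAAADDAAAAAA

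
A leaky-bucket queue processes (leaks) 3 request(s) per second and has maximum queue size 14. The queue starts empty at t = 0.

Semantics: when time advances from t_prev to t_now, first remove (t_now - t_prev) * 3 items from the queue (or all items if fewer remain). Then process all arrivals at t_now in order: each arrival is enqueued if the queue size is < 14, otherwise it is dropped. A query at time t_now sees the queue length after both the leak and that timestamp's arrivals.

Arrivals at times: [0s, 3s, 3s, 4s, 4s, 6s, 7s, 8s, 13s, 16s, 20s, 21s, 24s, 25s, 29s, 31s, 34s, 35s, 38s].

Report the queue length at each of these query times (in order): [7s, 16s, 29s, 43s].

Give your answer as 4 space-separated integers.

Answer: 1 1 1 0

Derivation:
Queue lengths at query times:
  query t=7s: backlog = 1
  query t=16s: backlog = 1
  query t=29s: backlog = 1
  query t=43s: backlog = 0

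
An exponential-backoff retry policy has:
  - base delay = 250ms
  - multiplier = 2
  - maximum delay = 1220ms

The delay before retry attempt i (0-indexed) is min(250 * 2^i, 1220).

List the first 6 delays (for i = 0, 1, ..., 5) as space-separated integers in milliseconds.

Answer: 250 500 1000 1220 1220 1220

Derivation:
Computing each delay:
  i=0: min(250*2^0, 1220) = 250
  i=1: min(250*2^1, 1220) = 500
  i=2: min(250*2^2, 1220) = 1000
  i=3: min(250*2^3, 1220) = 1220
  i=4: min(250*2^4, 1220) = 1220
  i=5: min(250*2^5, 1220) = 1220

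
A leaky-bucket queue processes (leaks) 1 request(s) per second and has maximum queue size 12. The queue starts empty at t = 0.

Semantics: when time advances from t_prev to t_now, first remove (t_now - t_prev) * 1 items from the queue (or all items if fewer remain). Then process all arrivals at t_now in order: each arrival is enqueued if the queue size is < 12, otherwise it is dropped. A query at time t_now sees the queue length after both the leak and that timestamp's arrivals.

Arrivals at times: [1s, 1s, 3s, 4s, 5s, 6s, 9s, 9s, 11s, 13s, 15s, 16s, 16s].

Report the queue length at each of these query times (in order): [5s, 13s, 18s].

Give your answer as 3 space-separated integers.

Answer: 1 1 0

Derivation:
Queue lengths at query times:
  query t=5s: backlog = 1
  query t=13s: backlog = 1
  query t=18s: backlog = 0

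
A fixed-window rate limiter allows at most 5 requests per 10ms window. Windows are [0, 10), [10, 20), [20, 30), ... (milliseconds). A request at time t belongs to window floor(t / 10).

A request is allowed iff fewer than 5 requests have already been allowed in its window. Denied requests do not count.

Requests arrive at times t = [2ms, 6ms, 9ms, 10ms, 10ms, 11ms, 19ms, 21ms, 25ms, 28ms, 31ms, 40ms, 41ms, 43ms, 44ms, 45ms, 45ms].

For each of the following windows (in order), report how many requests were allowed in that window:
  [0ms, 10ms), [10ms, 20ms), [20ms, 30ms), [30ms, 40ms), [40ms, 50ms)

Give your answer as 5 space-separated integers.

Answer: 3 4 3 1 5

Derivation:
Processing requests:
  req#1 t=2ms (window 0): ALLOW
  req#2 t=6ms (window 0): ALLOW
  req#3 t=9ms (window 0): ALLOW
  req#4 t=10ms (window 1): ALLOW
  req#5 t=10ms (window 1): ALLOW
  req#6 t=11ms (window 1): ALLOW
  req#7 t=19ms (window 1): ALLOW
  req#8 t=21ms (window 2): ALLOW
  req#9 t=25ms (window 2): ALLOW
  req#10 t=28ms (window 2): ALLOW
  req#11 t=31ms (window 3): ALLOW
  req#12 t=40ms (window 4): ALLOW
  req#13 t=41ms (window 4): ALLOW
  req#14 t=43ms (window 4): ALLOW
  req#15 t=44ms (window 4): ALLOW
  req#16 t=45ms (window 4): ALLOW
  req#17 t=45ms (window 4): DENY

Allowed counts by window: 3 4 3 1 5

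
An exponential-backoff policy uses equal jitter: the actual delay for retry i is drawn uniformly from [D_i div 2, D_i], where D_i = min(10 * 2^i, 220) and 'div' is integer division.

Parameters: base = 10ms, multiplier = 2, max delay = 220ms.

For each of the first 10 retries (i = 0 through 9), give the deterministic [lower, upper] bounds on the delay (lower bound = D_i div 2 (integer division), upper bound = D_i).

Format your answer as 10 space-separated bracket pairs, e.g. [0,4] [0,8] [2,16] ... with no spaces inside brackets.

Answer: [5,10] [10,20] [20,40] [40,80] [80,160] [110,220] [110,220] [110,220] [110,220] [110,220]

Derivation:
Computing bounds per retry:
  i=0: D_i=min(10*2^0,220)=10, bounds=[5,10]
  i=1: D_i=min(10*2^1,220)=20, bounds=[10,20]
  i=2: D_i=min(10*2^2,220)=40, bounds=[20,40]
  i=3: D_i=min(10*2^3,220)=80, bounds=[40,80]
  i=4: D_i=min(10*2^4,220)=160, bounds=[80,160]
  i=5: D_i=min(10*2^5,220)=220, bounds=[110,220]
  i=6: D_i=min(10*2^6,220)=220, bounds=[110,220]
  i=7: D_i=min(10*2^7,220)=220, bounds=[110,220]
  i=8: D_i=min(10*2^8,220)=220, bounds=[110,220]
  i=9: D_i=min(10*2^9,220)=220, bounds=[110,220]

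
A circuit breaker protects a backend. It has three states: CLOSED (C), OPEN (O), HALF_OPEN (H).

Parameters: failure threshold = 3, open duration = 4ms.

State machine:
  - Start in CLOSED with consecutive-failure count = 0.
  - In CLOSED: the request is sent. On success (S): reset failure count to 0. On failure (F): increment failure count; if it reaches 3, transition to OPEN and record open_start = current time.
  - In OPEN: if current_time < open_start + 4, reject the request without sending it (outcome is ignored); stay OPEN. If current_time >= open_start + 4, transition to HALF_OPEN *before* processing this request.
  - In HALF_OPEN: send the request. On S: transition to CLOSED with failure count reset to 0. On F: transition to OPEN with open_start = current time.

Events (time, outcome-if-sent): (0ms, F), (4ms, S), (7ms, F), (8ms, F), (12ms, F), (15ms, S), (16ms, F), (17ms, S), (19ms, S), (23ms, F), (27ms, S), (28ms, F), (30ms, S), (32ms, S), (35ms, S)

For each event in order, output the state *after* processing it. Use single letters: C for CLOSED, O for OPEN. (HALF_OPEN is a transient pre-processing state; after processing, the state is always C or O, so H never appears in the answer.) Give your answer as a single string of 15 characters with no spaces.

Answer: CCCCOOOOOOCCCCC

Derivation:
State after each event:
  event#1 t=0ms outcome=F: state=CLOSED
  event#2 t=4ms outcome=S: state=CLOSED
  event#3 t=7ms outcome=F: state=CLOSED
  event#4 t=8ms outcome=F: state=CLOSED
  event#5 t=12ms outcome=F: state=OPEN
  event#6 t=15ms outcome=S: state=OPEN
  event#7 t=16ms outcome=F: state=OPEN
  event#8 t=17ms outcome=S: state=OPEN
  event#9 t=19ms outcome=S: state=OPEN
  event#10 t=23ms outcome=F: state=OPEN
  event#11 t=27ms outcome=S: state=CLOSED
  event#12 t=28ms outcome=F: state=CLOSED
  event#13 t=30ms outcome=S: state=CLOSED
  event#14 t=32ms outcome=S: state=CLOSED
  event#15 t=35ms outcome=S: state=CLOSED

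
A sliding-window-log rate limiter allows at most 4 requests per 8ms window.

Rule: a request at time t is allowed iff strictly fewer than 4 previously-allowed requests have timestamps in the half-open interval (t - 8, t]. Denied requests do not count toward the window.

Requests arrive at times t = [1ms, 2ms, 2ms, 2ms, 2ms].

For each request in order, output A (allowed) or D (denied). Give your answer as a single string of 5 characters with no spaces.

Answer: AAAAD

Derivation:
Tracking allowed requests in the window:
  req#1 t=1ms: ALLOW
  req#2 t=2ms: ALLOW
  req#3 t=2ms: ALLOW
  req#4 t=2ms: ALLOW
  req#5 t=2ms: DENY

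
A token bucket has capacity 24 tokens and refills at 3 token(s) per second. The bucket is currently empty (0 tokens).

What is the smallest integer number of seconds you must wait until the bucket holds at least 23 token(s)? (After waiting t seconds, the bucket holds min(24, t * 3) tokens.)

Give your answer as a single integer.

Need t * 3 >= 23, so t >= 23/3.
Smallest integer t = ceil(23/3) = 8.

Answer: 8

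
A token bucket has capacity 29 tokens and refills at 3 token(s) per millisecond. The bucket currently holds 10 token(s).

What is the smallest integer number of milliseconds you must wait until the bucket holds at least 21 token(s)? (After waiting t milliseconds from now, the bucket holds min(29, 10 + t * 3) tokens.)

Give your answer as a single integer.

Answer: 4

Derivation:
Need 10 + t * 3 >= 21, so t >= 11/3.
Smallest integer t = ceil(11/3) = 4.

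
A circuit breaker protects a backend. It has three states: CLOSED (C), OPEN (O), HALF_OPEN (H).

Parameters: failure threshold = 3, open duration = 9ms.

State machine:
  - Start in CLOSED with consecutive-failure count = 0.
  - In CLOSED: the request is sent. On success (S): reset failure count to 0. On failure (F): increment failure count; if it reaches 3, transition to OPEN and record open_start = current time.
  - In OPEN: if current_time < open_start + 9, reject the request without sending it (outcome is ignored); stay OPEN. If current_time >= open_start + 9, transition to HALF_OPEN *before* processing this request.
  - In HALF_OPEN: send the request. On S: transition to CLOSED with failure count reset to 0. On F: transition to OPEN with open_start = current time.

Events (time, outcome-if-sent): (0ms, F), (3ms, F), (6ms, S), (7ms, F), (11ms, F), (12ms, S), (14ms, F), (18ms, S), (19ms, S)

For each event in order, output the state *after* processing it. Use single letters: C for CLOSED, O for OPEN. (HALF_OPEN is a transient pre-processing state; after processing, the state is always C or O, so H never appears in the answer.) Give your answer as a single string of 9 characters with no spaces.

Answer: CCCCCCCCC

Derivation:
State after each event:
  event#1 t=0ms outcome=F: state=CLOSED
  event#2 t=3ms outcome=F: state=CLOSED
  event#3 t=6ms outcome=S: state=CLOSED
  event#4 t=7ms outcome=F: state=CLOSED
  event#5 t=11ms outcome=F: state=CLOSED
  event#6 t=12ms outcome=S: state=CLOSED
  event#7 t=14ms outcome=F: state=CLOSED
  event#8 t=18ms outcome=S: state=CLOSED
  event#9 t=19ms outcome=S: state=CLOSED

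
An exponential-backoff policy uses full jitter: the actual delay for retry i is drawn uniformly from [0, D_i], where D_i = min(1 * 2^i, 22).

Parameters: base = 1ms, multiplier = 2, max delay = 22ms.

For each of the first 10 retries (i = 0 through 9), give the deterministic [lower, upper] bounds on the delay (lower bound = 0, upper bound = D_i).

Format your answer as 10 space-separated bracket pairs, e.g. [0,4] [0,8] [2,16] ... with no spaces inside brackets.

Answer: [0,1] [0,2] [0,4] [0,8] [0,16] [0,22] [0,22] [0,22] [0,22] [0,22]

Derivation:
Computing bounds per retry:
  i=0: D_i=min(1*2^0,22)=1, bounds=[0,1]
  i=1: D_i=min(1*2^1,22)=2, bounds=[0,2]
  i=2: D_i=min(1*2^2,22)=4, bounds=[0,4]
  i=3: D_i=min(1*2^3,22)=8, bounds=[0,8]
  i=4: D_i=min(1*2^4,22)=16, bounds=[0,16]
  i=5: D_i=min(1*2^5,22)=22, bounds=[0,22]
  i=6: D_i=min(1*2^6,22)=22, bounds=[0,22]
  i=7: D_i=min(1*2^7,22)=22, bounds=[0,22]
  i=8: D_i=min(1*2^8,22)=22, bounds=[0,22]
  i=9: D_i=min(1*2^9,22)=22, bounds=[0,22]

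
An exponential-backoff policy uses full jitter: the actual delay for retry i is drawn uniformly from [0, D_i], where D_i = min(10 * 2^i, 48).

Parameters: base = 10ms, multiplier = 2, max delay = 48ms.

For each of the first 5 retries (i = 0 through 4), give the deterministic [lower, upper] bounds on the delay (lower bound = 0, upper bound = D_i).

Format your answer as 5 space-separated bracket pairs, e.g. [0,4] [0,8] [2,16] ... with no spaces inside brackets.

Answer: [0,10] [0,20] [0,40] [0,48] [0,48]

Derivation:
Computing bounds per retry:
  i=0: D_i=min(10*2^0,48)=10, bounds=[0,10]
  i=1: D_i=min(10*2^1,48)=20, bounds=[0,20]
  i=2: D_i=min(10*2^2,48)=40, bounds=[0,40]
  i=3: D_i=min(10*2^3,48)=48, bounds=[0,48]
  i=4: D_i=min(10*2^4,48)=48, bounds=[0,48]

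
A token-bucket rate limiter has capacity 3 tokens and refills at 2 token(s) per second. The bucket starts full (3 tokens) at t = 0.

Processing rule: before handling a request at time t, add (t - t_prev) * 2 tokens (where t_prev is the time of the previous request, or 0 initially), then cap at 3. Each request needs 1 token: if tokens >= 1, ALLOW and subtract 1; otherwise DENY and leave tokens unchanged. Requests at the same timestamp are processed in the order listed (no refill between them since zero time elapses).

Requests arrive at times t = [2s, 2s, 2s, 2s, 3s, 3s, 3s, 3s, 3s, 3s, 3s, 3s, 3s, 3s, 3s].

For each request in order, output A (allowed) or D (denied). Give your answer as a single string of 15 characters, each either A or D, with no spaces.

Simulating step by step:
  req#1 t=2s: ALLOW
  req#2 t=2s: ALLOW
  req#3 t=2s: ALLOW
  req#4 t=2s: DENY
  req#5 t=3s: ALLOW
  req#6 t=3s: ALLOW
  req#7 t=3s: DENY
  req#8 t=3s: DENY
  req#9 t=3s: DENY
  req#10 t=3s: DENY
  req#11 t=3s: DENY
  req#12 t=3s: DENY
  req#13 t=3s: DENY
  req#14 t=3s: DENY
  req#15 t=3s: DENY

Answer: AAADAADDDDDDDDD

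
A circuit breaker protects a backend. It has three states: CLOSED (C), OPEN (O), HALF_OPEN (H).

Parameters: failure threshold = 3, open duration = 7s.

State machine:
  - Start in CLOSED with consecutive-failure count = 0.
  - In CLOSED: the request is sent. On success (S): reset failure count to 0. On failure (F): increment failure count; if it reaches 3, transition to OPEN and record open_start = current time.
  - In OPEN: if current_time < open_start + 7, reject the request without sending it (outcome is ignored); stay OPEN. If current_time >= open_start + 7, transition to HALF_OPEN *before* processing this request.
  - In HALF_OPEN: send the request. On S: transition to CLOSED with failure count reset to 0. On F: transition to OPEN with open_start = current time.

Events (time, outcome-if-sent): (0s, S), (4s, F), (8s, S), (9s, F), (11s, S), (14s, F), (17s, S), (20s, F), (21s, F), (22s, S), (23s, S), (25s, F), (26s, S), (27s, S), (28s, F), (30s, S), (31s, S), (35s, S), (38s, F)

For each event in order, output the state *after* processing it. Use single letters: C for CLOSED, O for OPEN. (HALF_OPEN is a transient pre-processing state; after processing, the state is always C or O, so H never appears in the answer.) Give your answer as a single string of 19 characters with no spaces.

State after each event:
  event#1 t=0s outcome=S: state=CLOSED
  event#2 t=4s outcome=F: state=CLOSED
  event#3 t=8s outcome=S: state=CLOSED
  event#4 t=9s outcome=F: state=CLOSED
  event#5 t=11s outcome=S: state=CLOSED
  event#6 t=14s outcome=F: state=CLOSED
  event#7 t=17s outcome=S: state=CLOSED
  event#8 t=20s outcome=F: state=CLOSED
  event#9 t=21s outcome=F: state=CLOSED
  event#10 t=22s outcome=S: state=CLOSED
  event#11 t=23s outcome=S: state=CLOSED
  event#12 t=25s outcome=F: state=CLOSED
  event#13 t=26s outcome=S: state=CLOSED
  event#14 t=27s outcome=S: state=CLOSED
  event#15 t=28s outcome=F: state=CLOSED
  event#16 t=30s outcome=S: state=CLOSED
  event#17 t=31s outcome=S: state=CLOSED
  event#18 t=35s outcome=S: state=CLOSED
  event#19 t=38s outcome=F: state=CLOSED

Answer: CCCCCCCCCCCCCCCCCCC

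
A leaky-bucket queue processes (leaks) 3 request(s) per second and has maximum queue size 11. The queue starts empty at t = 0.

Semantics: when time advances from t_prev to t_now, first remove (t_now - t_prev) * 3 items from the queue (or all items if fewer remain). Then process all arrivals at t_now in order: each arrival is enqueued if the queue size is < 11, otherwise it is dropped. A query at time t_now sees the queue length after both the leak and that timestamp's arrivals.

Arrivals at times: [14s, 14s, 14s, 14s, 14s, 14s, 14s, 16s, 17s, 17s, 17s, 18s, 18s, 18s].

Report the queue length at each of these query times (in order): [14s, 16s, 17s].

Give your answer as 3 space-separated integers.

Answer: 7 2 3

Derivation:
Queue lengths at query times:
  query t=14s: backlog = 7
  query t=16s: backlog = 2
  query t=17s: backlog = 3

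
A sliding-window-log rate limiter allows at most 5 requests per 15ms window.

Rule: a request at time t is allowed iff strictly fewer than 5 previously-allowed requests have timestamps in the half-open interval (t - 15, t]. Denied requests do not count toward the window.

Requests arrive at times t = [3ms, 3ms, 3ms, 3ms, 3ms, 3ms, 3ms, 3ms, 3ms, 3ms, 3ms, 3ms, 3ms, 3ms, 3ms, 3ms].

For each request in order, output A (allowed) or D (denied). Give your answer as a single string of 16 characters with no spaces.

Answer: AAAAADDDDDDDDDDD

Derivation:
Tracking allowed requests in the window:
  req#1 t=3ms: ALLOW
  req#2 t=3ms: ALLOW
  req#3 t=3ms: ALLOW
  req#4 t=3ms: ALLOW
  req#5 t=3ms: ALLOW
  req#6 t=3ms: DENY
  req#7 t=3ms: DENY
  req#8 t=3ms: DENY
  req#9 t=3ms: DENY
  req#10 t=3ms: DENY
  req#11 t=3ms: DENY
  req#12 t=3ms: DENY
  req#13 t=3ms: DENY
  req#14 t=3ms: DENY
  req#15 t=3ms: DENY
  req#16 t=3ms: DENY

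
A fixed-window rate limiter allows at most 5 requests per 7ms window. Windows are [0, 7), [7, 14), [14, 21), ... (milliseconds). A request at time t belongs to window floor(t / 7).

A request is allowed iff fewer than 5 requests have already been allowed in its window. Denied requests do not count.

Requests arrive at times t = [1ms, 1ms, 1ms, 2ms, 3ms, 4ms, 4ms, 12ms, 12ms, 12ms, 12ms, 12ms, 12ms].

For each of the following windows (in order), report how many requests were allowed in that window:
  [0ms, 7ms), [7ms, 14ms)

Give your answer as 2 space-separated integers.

Processing requests:
  req#1 t=1ms (window 0): ALLOW
  req#2 t=1ms (window 0): ALLOW
  req#3 t=1ms (window 0): ALLOW
  req#4 t=2ms (window 0): ALLOW
  req#5 t=3ms (window 0): ALLOW
  req#6 t=4ms (window 0): DENY
  req#7 t=4ms (window 0): DENY
  req#8 t=12ms (window 1): ALLOW
  req#9 t=12ms (window 1): ALLOW
  req#10 t=12ms (window 1): ALLOW
  req#11 t=12ms (window 1): ALLOW
  req#12 t=12ms (window 1): ALLOW
  req#13 t=12ms (window 1): DENY

Allowed counts by window: 5 5

Answer: 5 5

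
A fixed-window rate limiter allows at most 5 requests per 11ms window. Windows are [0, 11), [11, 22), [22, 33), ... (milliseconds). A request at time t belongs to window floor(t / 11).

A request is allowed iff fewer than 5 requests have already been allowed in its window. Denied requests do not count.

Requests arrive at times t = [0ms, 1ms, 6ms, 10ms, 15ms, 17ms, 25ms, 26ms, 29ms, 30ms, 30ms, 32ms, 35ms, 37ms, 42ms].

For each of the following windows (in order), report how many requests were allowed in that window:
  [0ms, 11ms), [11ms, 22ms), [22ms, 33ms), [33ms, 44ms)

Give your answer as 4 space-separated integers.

Processing requests:
  req#1 t=0ms (window 0): ALLOW
  req#2 t=1ms (window 0): ALLOW
  req#3 t=6ms (window 0): ALLOW
  req#4 t=10ms (window 0): ALLOW
  req#5 t=15ms (window 1): ALLOW
  req#6 t=17ms (window 1): ALLOW
  req#7 t=25ms (window 2): ALLOW
  req#8 t=26ms (window 2): ALLOW
  req#9 t=29ms (window 2): ALLOW
  req#10 t=30ms (window 2): ALLOW
  req#11 t=30ms (window 2): ALLOW
  req#12 t=32ms (window 2): DENY
  req#13 t=35ms (window 3): ALLOW
  req#14 t=37ms (window 3): ALLOW
  req#15 t=42ms (window 3): ALLOW

Allowed counts by window: 4 2 5 3

Answer: 4 2 5 3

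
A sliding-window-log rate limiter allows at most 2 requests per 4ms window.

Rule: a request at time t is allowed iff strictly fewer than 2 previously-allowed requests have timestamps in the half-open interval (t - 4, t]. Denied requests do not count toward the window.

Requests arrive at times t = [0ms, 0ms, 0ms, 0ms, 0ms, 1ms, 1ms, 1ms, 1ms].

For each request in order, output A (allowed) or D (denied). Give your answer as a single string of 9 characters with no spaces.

Tracking allowed requests in the window:
  req#1 t=0ms: ALLOW
  req#2 t=0ms: ALLOW
  req#3 t=0ms: DENY
  req#4 t=0ms: DENY
  req#5 t=0ms: DENY
  req#6 t=1ms: DENY
  req#7 t=1ms: DENY
  req#8 t=1ms: DENY
  req#9 t=1ms: DENY

Answer: AADDDDDDD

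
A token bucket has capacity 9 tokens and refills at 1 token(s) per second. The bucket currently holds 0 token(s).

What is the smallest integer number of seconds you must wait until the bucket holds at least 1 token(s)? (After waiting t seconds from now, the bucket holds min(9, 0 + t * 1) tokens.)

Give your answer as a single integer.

Need 0 + t * 1 >= 1, so t >= 1/1.
Smallest integer t = ceil(1/1) = 1.

Answer: 1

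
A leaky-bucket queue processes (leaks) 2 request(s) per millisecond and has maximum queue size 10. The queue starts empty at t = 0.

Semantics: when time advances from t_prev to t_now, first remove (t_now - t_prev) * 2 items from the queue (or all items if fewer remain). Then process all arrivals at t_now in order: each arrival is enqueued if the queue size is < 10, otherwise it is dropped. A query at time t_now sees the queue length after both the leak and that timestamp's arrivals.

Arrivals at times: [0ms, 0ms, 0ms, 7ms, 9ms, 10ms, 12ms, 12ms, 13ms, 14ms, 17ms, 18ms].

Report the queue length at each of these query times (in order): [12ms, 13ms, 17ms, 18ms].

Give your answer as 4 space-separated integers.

Queue lengths at query times:
  query t=12ms: backlog = 2
  query t=13ms: backlog = 1
  query t=17ms: backlog = 1
  query t=18ms: backlog = 1

Answer: 2 1 1 1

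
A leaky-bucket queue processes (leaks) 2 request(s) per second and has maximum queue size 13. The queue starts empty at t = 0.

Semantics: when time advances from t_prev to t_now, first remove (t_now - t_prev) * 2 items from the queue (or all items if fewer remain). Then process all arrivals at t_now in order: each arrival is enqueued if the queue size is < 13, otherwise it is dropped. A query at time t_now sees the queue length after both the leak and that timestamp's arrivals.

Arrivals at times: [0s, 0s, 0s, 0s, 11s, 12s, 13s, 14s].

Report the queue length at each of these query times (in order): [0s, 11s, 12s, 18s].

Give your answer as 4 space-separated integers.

Answer: 4 1 1 0

Derivation:
Queue lengths at query times:
  query t=0s: backlog = 4
  query t=11s: backlog = 1
  query t=12s: backlog = 1
  query t=18s: backlog = 0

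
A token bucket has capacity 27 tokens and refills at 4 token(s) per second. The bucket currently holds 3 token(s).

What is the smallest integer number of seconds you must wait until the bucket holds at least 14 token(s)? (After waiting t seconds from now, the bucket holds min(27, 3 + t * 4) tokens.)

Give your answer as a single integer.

Need 3 + t * 4 >= 14, so t >= 11/4.
Smallest integer t = ceil(11/4) = 3.

Answer: 3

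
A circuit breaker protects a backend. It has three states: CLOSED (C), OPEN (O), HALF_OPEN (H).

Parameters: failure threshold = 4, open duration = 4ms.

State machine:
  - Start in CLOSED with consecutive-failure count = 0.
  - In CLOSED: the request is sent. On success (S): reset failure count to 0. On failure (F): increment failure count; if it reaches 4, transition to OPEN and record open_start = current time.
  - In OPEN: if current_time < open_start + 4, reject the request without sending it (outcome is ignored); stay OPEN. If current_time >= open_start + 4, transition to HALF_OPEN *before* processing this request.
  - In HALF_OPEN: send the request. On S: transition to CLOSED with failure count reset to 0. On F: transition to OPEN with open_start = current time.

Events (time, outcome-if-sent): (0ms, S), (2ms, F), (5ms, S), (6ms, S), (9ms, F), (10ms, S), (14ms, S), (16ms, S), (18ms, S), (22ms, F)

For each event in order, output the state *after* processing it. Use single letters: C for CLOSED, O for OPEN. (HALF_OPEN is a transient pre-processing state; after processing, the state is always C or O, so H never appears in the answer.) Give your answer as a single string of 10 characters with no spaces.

Answer: CCCCCCCCCC

Derivation:
State after each event:
  event#1 t=0ms outcome=S: state=CLOSED
  event#2 t=2ms outcome=F: state=CLOSED
  event#3 t=5ms outcome=S: state=CLOSED
  event#4 t=6ms outcome=S: state=CLOSED
  event#5 t=9ms outcome=F: state=CLOSED
  event#6 t=10ms outcome=S: state=CLOSED
  event#7 t=14ms outcome=S: state=CLOSED
  event#8 t=16ms outcome=S: state=CLOSED
  event#9 t=18ms outcome=S: state=CLOSED
  event#10 t=22ms outcome=F: state=CLOSED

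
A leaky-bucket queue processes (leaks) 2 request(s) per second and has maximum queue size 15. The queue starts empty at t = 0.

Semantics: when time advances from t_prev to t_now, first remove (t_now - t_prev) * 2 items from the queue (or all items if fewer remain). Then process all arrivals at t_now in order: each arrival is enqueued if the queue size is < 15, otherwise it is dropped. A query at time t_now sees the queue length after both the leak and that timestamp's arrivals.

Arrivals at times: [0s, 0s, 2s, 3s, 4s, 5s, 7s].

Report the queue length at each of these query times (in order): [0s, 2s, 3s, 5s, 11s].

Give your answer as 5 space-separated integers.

Answer: 2 1 1 1 0

Derivation:
Queue lengths at query times:
  query t=0s: backlog = 2
  query t=2s: backlog = 1
  query t=3s: backlog = 1
  query t=5s: backlog = 1
  query t=11s: backlog = 0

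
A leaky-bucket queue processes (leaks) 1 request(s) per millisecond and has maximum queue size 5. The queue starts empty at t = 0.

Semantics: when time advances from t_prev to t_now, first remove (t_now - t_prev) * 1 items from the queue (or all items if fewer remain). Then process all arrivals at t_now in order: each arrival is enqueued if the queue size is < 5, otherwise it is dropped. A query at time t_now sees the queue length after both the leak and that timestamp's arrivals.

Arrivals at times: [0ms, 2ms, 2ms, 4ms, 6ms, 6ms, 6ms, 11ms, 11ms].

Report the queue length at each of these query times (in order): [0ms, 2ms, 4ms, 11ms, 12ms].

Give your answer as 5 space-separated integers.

Answer: 1 2 1 2 1

Derivation:
Queue lengths at query times:
  query t=0ms: backlog = 1
  query t=2ms: backlog = 2
  query t=4ms: backlog = 1
  query t=11ms: backlog = 2
  query t=12ms: backlog = 1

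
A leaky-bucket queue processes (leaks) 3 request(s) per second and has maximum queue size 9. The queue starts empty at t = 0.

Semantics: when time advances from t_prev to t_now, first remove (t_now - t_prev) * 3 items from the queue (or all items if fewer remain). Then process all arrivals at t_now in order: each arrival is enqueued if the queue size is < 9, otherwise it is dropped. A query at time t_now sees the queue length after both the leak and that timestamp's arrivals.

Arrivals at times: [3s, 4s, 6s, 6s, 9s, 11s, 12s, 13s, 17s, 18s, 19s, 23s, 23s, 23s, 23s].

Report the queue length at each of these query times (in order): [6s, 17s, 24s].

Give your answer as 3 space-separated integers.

Answer: 2 1 1

Derivation:
Queue lengths at query times:
  query t=6s: backlog = 2
  query t=17s: backlog = 1
  query t=24s: backlog = 1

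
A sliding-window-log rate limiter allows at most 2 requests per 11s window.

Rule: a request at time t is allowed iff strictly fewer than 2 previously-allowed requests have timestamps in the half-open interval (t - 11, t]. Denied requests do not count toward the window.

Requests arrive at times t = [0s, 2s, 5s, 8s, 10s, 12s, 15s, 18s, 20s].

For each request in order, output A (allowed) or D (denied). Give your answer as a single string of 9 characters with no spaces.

Answer: AADDDAADD

Derivation:
Tracking allowed requests in the window:
  req#1 t=0s: ALLOW
  req#2 t=2s: ALLOW
  req#3 t=5s: DENY
  req#4 t=8s: DENY
  req#5 t=10s: DENY
  req#6 t=12s: ALLOW
  req#7 t=15s: ALLOW
  req#8 t=18s: DENY
  req#9 t=20s: DENY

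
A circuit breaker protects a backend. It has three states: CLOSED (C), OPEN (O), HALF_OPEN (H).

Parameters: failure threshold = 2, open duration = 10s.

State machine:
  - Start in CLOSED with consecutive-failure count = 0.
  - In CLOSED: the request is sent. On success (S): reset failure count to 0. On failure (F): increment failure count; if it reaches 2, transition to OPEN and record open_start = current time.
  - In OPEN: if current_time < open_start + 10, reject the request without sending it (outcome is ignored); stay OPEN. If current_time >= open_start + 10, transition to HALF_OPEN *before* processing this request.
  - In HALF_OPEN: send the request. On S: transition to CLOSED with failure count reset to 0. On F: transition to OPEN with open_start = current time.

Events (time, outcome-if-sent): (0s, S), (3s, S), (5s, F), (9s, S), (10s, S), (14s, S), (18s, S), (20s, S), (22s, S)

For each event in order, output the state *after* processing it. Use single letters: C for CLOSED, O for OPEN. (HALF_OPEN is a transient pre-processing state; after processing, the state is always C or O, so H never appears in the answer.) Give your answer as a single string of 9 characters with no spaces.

Answer: CCCCCCCCC

Derivation:
State after each event:
  event#1 t=0s outcome=S: state=CLOSED
  event#2 t=3s outcome=S: state=CLOSED
  event#3 t=5s outcome=F: state=CLOSED
  event#4 t=9s outcome=S: state=CLOSED
  event#5 t=10s outcome=S: state=CLOSED
  event#6 t=14s outcome=S: state=CLOSED
  event#7 t=18s outcome=S: state=CLOSED
  event#8 t=20s outcome=S: state=CLOSED
  event#9 t=22s outcome=S: state=CLOSED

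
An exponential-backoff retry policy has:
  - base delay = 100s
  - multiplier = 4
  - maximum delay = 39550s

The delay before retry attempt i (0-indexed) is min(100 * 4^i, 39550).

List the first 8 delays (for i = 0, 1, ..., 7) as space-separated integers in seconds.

Computing each delay:
  i=0: min(100*4^0, 39550) = 100
  i=1: min(100*4^1, 39550) = 400
  i=2: min(100*4^2, 39550) = 1600
  i=3: min(100*4^3, 39550) = 6400
  i=4: min(100*4^4, 39550) = 25600
  i=5: min(100*4^5, 39550) = 39550
  i=6: min(100*4^6, 39550) = 39550
  i=7: min(100*4^7, 39550) = 39550

Answer: 100 400 1600 6400 25600 39550 39550 39550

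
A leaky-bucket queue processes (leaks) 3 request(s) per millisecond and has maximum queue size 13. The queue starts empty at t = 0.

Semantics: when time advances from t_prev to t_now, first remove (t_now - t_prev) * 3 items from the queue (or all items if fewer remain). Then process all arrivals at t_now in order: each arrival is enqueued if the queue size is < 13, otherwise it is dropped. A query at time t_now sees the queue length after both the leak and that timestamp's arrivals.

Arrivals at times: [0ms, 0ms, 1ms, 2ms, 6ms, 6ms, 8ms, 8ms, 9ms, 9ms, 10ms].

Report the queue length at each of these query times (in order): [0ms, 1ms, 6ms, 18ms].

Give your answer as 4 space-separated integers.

Answer: 2 1 2 0

Derivation:
Queue lengths at query times:
  query t=0ms: backlog = 2
  query t=1ms: backlog = 1
  query t=6ms: backlog = 2
  query t=18ms: backlog = 0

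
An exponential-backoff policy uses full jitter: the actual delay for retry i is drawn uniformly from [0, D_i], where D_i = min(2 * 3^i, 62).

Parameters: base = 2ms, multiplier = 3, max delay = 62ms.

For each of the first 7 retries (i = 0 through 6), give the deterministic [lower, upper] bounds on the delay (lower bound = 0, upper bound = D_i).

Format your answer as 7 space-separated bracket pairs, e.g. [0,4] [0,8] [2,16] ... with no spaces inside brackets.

Answer: [0,2] [0,6] [0,18] [0,54] [0,62] [0,62] [0,62]

Derivation:
Computing bounds per retry:
  i=0: D_i=min(2*3^0,62)=2, bounds=[0,2]
  i=1: D_i=min(2*3^1,62)=6, bounds=[0,6]
  i=2: D_i=min(2*3^2,62)=18, bounds=[0,18]
  i=3: D_i=min(2*3^3,62)=54, bounds=[0,54]
  i=4: D_i=min(2*3^4,62)=62, bounds=[0,62]
  i=5: D_i=min(2*3^5,62)=62, bounds=[0,62]
  i=6: D_i=min(2*3^6,62)=62, bounds=[0,62]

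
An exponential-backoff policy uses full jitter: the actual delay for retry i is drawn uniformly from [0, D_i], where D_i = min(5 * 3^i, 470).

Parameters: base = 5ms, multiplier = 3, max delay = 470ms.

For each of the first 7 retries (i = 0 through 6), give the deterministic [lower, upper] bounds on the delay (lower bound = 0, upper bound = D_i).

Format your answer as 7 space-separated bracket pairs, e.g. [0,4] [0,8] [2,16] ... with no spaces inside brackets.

Answer: [0,5] [0,15] [0,45] [0,135] [0,405] [0,470] [0,470]

Derivation:
Computing bounds per retry:
  i=0: D_i=min(5*3^0,470)=5, bounds=[0,5]
  i=1: D_i=min(5*3^1,470)=15, bounds=[0,15]
  i=2: D_i=min(5*3^2,470)=45, bounds=[0,45]
  i=3: D_i=min(5*3^3,470)=135, bounds=[0,135]
  i=4: D_i=min(5*3^4,470)=405, bounds=[0,405]
  i=5: D_i=min(5*3^5,470)=470, bounds=[0,470]
  i=6: D_i=min(5*3^6,470)=470, bounds=[0,470]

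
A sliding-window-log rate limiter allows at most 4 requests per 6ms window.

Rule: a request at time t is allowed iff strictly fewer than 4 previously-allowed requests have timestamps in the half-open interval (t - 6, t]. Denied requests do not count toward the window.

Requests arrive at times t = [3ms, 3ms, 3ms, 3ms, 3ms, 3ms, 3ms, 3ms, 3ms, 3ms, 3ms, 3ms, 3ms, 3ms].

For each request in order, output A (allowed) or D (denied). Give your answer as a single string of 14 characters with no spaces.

Tracking allowed requests in the window:
  req#1 t=3ms: ALLOW
  req#2 t=3ms: ALLOW
  req#3 t=3ms: ALLOW
  req#4 t=3ms: ALLOW
  req#5 t=3ms: DENY
  req#6 t=3ms: DENY
  req#7 t=3ms: DENY
  req#8 t=3ms: DENY
  req#9 t=3ms: DENY
  req#10 t=3ms: DENY
  req#11 t=3ms: DENY
  req#12 t=3ms: DENY
  req#13 t=3ms: DENY
  req#14 t=3ms: DENY

Answer: AAAADDDDDDDDDD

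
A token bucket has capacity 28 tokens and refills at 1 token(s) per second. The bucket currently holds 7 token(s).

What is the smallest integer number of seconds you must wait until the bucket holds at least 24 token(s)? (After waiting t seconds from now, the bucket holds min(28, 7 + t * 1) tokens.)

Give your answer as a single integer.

Need 7 + t * 1 >= 24, so t >= 17/1.
Smallest integer t = ceil(17/1) = 17.

Answer: 17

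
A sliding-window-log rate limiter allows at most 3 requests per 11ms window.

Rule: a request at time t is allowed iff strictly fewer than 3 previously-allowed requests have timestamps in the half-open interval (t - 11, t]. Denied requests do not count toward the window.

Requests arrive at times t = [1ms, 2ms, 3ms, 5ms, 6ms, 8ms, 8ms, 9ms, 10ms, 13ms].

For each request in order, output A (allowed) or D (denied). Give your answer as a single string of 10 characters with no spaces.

Answer: AAADDDDDDA

Derivation:
Tracking allowed requests in the window:
  req#1 t=1ms: ALLOW
  req#2 t=2ms: ALLOW
  req#3 t=3ms: ALLOW
  req#4 t=5ms: DENY
  req#5 t=6ms: DENY
  req#6 t=8ms: DENY
  req#7 t=8ms: DENY
  req#8 t=9ms: DENY
  req#9 t=10ms: DENY
  req#10 t=13ms: ALLOW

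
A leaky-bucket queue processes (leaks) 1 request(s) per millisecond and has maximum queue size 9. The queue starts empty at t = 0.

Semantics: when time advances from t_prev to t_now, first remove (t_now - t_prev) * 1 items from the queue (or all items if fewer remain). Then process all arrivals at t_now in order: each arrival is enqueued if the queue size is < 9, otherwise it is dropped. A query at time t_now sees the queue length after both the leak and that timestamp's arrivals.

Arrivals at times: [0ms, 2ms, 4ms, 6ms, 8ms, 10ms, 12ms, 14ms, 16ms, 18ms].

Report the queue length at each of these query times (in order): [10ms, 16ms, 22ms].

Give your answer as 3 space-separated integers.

Answer: 1 1 0

Derivation:
Queue lengths at query times:
  query t=10ms: backlog = 1
  query t=16ms: backlog = 1
  query t=22ms: backlog = 0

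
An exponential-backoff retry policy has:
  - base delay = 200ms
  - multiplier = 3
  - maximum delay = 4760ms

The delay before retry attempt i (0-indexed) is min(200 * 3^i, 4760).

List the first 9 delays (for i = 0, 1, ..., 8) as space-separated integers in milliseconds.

Computing each delay:
  i=0: min(200*3^0, 4760) = 200
  i=1: min(200*3^1, 4760) = 600
  i=2: min(200*3^2, 4760) = 1800
  i=3: min(200*3^3, 4760) = 4760
  i=4: min(200*3^4, 4760) = 4760
  i=5: min(200*3^5, 4760) = 4760
  i=6: min(200*3^6, 4760) = 4760
  i=7: min(200*3^7, 4760) = 4760
  i=8: min(200*3^8, 4760) = 4760

Answer: 200 600 1800 4760 4760 4760 4760 4760 4760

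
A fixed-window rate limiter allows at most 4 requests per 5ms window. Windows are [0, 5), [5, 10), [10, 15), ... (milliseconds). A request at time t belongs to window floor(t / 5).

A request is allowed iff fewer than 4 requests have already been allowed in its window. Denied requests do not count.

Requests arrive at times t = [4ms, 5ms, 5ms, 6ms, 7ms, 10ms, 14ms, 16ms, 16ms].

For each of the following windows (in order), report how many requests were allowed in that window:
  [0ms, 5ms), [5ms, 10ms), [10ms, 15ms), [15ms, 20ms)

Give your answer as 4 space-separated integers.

Answer: 1 4 2 2

Derivation:
Processing requests:
  req#1 t=4ms (window 0): ALLOW
  req#2 t=5ms (window 1): ALLOW
  req#3 t=5ms (window 1): ALLOW
  req#4 t=6ms (window 1): ALLOW
  req#5 t=7ms (window 1): ALLOW
  req#6 t=10ms (window 2): ALLOW
  req#7 t=14ms (window 2): ALLOW
  req#8 t=16ms (window 3): ALLOW
  req#9 t=16ms (window 3): ALLOW

Allowed counts by window: 1 4 2 2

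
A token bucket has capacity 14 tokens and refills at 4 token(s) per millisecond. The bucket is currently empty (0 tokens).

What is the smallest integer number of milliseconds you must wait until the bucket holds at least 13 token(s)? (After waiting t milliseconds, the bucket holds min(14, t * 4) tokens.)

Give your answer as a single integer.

Answer: 4

Derivation:
Need t * 4 >= 13, so t >= 13/4.
Smallest integer t = ceil(13/4) = 4.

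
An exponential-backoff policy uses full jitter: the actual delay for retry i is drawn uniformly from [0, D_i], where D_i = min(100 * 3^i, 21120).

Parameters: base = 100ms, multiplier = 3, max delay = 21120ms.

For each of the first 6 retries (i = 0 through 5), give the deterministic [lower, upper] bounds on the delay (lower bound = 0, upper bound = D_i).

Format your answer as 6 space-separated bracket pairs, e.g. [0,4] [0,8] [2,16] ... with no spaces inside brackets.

Answer: [0,100] [0,300] [0,900] [0,2700] [0,8100] [0,21120]

Derivation:
Computing bounds per retry:
  i=0: D_i=min(100*3^0,21120)=100, bounds=[0,100]
  i=1: D_i=min(100*3^1,21120)=300, bounds=[0,300]
  i=2: D_i=min(100*3^2,21120)=900, bounds=[0,900]
  i=3: D_i=min(100*3^3,21120)=2700, bounds=[0,2700]
  i=4: D_i=min(100*3^4,21120)=8100, bounds=[0,8100]
  i=5: D_i=min(100*3^5,21120)=21120, bounds=[0,21120]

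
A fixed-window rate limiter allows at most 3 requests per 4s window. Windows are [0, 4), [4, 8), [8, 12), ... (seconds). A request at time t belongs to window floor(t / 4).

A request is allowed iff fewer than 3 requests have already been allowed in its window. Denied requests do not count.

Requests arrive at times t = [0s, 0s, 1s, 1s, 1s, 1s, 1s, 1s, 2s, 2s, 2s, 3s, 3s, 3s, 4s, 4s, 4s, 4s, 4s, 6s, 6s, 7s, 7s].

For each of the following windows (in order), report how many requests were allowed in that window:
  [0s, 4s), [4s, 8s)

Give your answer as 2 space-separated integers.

Processing requests:
  req#1 t=0s (window 0): ALLOW
  req#2 t=0s (window 0): ALLOW
  req#3 t=1s (window 0): ALLOW
  req#4 t=1s (window 0): DENY
  req#5 t=1s (window 0): DENY
  req#6 t=1s (window 0): DENY
  req#7 t=1s (window 0): DENY
  req#8 t=1s (window 0): DENY
  req#9 t=2s (window 0): DENY
  req#10 t=2s (window 0): DENY
  req#11 t=2s (window 0): DENY
  req#12 t=3s (window 0): DENY
  req#13 t=3s (window 0): DENY
  req#14 t=3s (window 0): DENY
  req#15 t=4s (window 1): ALLOW
  req#16 t=4s (window 1): ALLOW
  req#17 t=4s (window 1): ALLOW
  req#18 t=4s (window 1): DENY
  req#19 t=4s (window 1): DENY
  req#20 t=6s (window 1): DENY
  req#21 t=6s (window 1): DENY
  req#22 t=7s (window 1): DENY
  req#23 t=7s (window 1): DENY

Allowed counts by window: 3 3

Answer: 3 3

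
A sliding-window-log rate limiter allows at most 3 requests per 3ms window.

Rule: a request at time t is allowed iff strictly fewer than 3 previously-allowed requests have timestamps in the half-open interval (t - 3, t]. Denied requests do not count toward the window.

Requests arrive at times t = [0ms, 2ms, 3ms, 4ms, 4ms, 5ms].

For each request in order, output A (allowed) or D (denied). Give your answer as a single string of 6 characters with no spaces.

Tracking allowed requests in the window:
  req#1 t=0ms: ALLOW
  req#2 t=2ms: ALLOW
  req#3 t=3ms: ALLOW
  req#4 t=4ms: ALLOW
  req#5 t=4ms: DENY
  req#6 t=5ms: ALLOW

Answer: AAAADA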